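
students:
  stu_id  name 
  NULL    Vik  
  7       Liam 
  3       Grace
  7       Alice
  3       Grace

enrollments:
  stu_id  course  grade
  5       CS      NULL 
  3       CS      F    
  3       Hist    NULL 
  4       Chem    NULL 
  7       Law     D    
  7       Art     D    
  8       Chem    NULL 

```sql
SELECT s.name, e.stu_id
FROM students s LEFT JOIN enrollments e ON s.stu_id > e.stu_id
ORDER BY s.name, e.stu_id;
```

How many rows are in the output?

LEFT JOIN keeps every row from `students`; unmatched rows get NULL for `enrollments`'s columns.
Matching on s.stu_id > e.stu_id. A NULL in a compared column never satisfies the condition.
Matched pairs: 8; unmatched s rows kept: 3.
Total: 8 matched + 3 padded = 11 rows.

11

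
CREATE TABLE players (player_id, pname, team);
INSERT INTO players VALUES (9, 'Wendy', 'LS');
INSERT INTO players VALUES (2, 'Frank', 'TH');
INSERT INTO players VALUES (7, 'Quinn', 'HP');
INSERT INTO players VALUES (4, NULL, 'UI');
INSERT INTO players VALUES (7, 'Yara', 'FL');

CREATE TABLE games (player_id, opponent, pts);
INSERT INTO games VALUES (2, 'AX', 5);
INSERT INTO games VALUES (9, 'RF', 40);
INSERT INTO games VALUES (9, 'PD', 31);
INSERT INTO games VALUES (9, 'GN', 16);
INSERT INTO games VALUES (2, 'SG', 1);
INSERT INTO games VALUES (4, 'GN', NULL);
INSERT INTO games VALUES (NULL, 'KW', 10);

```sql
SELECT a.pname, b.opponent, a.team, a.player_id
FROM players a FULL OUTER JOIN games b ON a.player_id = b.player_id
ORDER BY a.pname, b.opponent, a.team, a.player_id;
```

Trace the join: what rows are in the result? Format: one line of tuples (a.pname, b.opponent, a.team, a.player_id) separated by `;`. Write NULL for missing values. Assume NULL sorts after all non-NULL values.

(Frank, AX, TH, 2); (Frank, SG, TH, 2); (Quinn, NULL, HP, 7); (Wendy, GN, LS, 9); (Wendy, PD, LS, 9); (Wendy, RF, LS, 9); (Yara, NULL, FL, 7); (NULL, GN, UI, 4); (NULL, KW, NULL, NULL)

FULL OUTER JOIN keeps every row from both sides; unmatched rows get NULL for the other side's columns.
Matching on a.player_id = b.player_id. A NULL in a compared column never satisfies the condition.
Matched pairs: 6; unmatched a rows kept: 2; unmatched b rows kept: 1.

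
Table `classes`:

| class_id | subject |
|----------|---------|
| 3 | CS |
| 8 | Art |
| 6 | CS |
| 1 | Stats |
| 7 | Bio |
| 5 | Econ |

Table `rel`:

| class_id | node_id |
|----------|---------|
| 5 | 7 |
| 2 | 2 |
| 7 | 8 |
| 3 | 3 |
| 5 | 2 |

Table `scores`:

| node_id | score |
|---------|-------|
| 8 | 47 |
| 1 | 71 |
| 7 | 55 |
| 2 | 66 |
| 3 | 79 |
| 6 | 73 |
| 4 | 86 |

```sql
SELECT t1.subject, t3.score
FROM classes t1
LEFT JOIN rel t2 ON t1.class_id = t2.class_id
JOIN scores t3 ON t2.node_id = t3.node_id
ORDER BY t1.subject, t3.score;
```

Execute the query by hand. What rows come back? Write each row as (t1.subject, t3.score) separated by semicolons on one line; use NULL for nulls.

(Bio, 47); (CS, 79); (Econ, 55); (Econ, 66)

Evaluate left to right. First `classes t1 LEFT JOIN rel t2` on class_id: 7 row(s).
Then INNER JOIN `scores t3` on node_id: keep only rows whose t2.node_id appears in t3.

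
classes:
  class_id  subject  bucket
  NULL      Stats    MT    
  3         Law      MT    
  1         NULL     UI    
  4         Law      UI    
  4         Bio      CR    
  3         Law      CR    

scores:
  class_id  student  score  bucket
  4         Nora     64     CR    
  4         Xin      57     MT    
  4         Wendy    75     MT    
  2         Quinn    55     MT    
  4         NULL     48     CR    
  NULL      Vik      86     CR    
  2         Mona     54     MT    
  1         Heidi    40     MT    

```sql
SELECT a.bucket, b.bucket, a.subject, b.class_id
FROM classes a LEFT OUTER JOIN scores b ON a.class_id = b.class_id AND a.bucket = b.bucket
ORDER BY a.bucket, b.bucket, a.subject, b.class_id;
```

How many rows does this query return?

7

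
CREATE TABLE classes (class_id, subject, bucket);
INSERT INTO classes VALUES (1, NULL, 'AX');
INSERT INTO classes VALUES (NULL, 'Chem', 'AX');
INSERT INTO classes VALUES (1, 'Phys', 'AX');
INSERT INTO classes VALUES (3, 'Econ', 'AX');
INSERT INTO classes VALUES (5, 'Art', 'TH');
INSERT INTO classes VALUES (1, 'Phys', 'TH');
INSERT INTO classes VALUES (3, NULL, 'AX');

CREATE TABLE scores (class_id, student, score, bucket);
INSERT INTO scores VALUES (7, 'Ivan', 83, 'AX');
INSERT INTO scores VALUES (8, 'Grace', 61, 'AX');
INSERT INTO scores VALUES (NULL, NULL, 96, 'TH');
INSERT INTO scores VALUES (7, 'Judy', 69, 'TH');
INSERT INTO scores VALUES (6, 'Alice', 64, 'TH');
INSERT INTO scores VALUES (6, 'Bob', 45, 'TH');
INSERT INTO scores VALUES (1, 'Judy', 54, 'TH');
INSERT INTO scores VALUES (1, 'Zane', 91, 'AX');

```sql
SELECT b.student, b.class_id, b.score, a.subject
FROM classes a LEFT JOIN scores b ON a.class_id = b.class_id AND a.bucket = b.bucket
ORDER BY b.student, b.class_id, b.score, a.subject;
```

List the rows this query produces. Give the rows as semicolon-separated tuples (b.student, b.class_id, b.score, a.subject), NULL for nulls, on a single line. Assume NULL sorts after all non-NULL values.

LEFT JOIN keeps every row from `classes`; unmatched rows get NULL for `scores`'s columns.
Matching on a.class_id = b.class_id AND a.bucket = b.bucket. A NULL in a compared column never satisfies the condition.
- a row (class_id=1, bucket=AX): matches 1 b row(s) → 1 output row(s).
- a row (class_id=NULL, bucket=AX): no match → kept, b columns NULL.
- a row (class_id=1, bucket=AX): matches 1 b row(s) → 1 output row(s).
- a row (class_id=3, bucket=AX): no match → kept, b columns NULL.
- a row (class_id=5, bucket=TH): no match → kept, b columns NULL.
- a row (class_id=1, bucket=TH): matches 1 b row(s) → 1 output row(s).
- a row (class_id=3, bucket=AX): no match → kept, b columns NULL.
After projecting and ordering:
b.student | b.class_id | b.score | a.subject
Judy | 1 | 54 | Phys
Zane | 1 | 91 | Phys
Zane | 1 | 91 | NULL
NULL | NULL | NULL | Art
NULL | NULL | NULL | Chem
NULL | NULL | NULL | Econ
NULL | NULL | NULL | NULL

(Judy, 1, 54, Phys); (Zane, 1, 91, Phys); (Zane, 1, 91, NULL); (NULL, NULL, NULL, Art); (NULL, NULL, NULL, Chem); (NULL, NULL, NULL, Econ); (NULL, NULL, NULL, NULL)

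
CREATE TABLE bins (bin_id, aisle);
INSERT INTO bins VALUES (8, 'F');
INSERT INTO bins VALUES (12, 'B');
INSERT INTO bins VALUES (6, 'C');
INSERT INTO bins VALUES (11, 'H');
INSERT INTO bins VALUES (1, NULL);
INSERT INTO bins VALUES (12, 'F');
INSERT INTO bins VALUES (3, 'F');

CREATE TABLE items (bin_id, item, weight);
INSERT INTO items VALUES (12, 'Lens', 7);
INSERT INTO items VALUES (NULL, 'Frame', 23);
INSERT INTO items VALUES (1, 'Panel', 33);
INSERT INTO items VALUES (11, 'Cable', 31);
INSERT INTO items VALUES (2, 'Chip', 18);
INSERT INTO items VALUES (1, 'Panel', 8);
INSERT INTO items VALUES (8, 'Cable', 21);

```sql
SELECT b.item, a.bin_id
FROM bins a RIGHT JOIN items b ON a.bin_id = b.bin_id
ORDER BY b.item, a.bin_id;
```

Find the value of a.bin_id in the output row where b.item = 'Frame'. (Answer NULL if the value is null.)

NULL

RIGHT JOIN keeps every row from `items`; unmatched rows get NULL for `bins`'s columns.
Matching on a.bin_id = b.bin_id. A NULL in a compared column never satisfies the condition.
- a (bin_id=8) pairs with 1 row(s) of b.
- a (bin_id=12) pairs with 1 row(s) of b.
- a (bin_id=6) has no partner in b.
- a (bin_id=11) pairs with 1 row(s) of b.
- a (bin_id=1) pairs with 2 row(s) of b.
- a (bin_id=12) pairs with 1 row(s) of b.
- a (bin_id=3) has no partner in b.
- plus 2 unmatched b row(s), each kept with NULL a columns.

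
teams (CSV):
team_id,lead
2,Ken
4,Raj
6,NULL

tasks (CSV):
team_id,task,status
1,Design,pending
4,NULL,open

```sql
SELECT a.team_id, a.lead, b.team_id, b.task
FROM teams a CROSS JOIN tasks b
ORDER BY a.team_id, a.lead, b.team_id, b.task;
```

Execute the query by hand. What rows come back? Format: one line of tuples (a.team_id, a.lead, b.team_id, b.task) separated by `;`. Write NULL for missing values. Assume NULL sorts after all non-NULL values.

(2, Ken, 1, Design); (2, Ken, 4, NULL); (4, Raj, 1, Design); (4, Raj, 4, NULL); (6, NULL, 1, Design); (6, NULL, 4, NULL)

CROSS JOIN pairs every row of `teams` with every row of `tasks`: 3 × 2 = 6 rows.
After projecting and ordering:
a.team_id | a.lead | b.team_id | b.task
2 | Ken | 1 | Design
2 | Ken | 4 | NULL
4 | Raj | 1 | Design
4 | Raj | 4 | NULL
6 | NULL | 1 | Design
6 | NULL | 4 | NULL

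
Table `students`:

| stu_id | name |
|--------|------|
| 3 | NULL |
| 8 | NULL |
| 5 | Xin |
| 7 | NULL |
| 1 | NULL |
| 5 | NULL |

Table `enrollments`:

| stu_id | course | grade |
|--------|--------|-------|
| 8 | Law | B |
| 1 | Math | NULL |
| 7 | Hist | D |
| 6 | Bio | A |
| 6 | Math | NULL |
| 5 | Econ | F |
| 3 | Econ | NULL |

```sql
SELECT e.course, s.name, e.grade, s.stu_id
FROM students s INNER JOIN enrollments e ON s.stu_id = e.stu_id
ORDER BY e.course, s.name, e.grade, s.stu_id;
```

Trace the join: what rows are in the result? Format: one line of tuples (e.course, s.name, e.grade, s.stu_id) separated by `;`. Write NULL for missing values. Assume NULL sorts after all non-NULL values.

(Econ, Xin, F, 5); (Econ, NULL, F, 5); (Econ, NULL, NULL, 3); (Hist, NULL, D, 7); (Law, NULL, B, 8); (Math, NULL, NULL, 1)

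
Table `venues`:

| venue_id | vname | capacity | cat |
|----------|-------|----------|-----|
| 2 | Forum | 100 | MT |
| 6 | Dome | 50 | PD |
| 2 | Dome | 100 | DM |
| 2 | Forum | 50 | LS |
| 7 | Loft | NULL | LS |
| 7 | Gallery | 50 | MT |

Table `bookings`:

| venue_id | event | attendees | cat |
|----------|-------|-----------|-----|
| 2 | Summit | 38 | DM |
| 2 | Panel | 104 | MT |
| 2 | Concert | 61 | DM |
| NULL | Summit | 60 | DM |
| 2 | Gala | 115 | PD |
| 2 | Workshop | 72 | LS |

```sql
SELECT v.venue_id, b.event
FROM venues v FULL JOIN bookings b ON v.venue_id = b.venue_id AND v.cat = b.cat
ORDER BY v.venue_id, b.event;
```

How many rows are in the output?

9

FULL OUTER JOIN keeps every row from both sides; unmatched rows get NULL for the other side's columns.
Matching on v.venue_id = b.venue_id AND v.cat = b.cat. A NULL in a compared column never satisfies the condition.
- venue_id=2, cat=MT: 1 matching b row(s), so 1 row(s) emitted.
- venue_id=6, cat=PD: no b row matches, row kept with b columns NULL.
- venue_id=2, cat=DM: 2 matching b row(s), so 2 row(s) emitted.
- venue_id=2, cat=LS: 1 matching b row(s), so 1 row(s) emitted.
- venue_id=7, cat=LS: no b row matches, row kept with b columns NULL.
- venue_id=7, cat=MT: no b row matches, row kept with b columns NULL.
- plus 2 unmatched b row(s), each kept with NULL v columns.
Total: 4 matched + 5 padded = 9 rows.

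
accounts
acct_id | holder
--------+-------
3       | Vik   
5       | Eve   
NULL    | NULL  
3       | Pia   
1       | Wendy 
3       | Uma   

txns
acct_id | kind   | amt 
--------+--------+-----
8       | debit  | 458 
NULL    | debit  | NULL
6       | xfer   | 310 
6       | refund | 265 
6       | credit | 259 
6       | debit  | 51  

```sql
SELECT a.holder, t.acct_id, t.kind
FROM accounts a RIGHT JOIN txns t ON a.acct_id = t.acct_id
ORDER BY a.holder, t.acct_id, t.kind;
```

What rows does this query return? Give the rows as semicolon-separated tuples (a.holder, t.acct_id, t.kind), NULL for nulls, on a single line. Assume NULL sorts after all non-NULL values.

(NULL, 6, credit); (NULL, 6, debit); (NULL, 6, refund); (NULL, 6, xfer); (NULL, 8, debit); (NULL, NULL, debit)

RIGHT JOIN keeps every row from `txns`; unmatched rows get NULL for `accounts`'s columns.
Matching on a.acct_id = t.acct_id. A NULL in a compared column never satisfies the condition.
- a[0] acct_id=3 → no match.
- a[1] acct_id=5 → no match.
- a[2] acct_id=NULL → no match.
- a[3] acct_id=3 → no match.
- a[4] acct_id=1 → no match.
- a[5] acct_id=3 → no match.
- 6 t row(s) had no a match → kept, a columns NULL.
After projecting and ordering:
a.holder | t.acct_id | t.kind
NULL | 6 | credit
NULL | 6 | debit
NULL | 6 | refund
NULL | 6 | xfer
NULL | 8 | debit
NULL | NULL | debit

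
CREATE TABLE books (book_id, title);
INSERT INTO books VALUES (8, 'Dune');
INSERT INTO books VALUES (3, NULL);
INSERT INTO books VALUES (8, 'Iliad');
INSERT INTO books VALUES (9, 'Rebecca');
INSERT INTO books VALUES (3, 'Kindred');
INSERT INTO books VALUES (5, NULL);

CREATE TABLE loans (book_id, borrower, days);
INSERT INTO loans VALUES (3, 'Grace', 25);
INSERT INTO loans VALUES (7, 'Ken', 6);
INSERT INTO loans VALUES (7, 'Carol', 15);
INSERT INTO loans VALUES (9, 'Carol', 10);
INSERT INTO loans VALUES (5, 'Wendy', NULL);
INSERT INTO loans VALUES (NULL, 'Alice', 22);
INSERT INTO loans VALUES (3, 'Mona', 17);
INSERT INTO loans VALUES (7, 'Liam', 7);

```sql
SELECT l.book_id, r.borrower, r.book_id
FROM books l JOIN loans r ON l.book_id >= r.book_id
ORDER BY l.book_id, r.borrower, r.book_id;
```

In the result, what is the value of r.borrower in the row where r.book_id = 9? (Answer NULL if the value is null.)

Carol

INNER JOIN keeps only pairs where the ON condition holds.
Matching on l.book_id >= r.book_id. A NULL in a compared column never satisfies the condition.
- l (book_id=8) pairs with 6 row(s) of r.
- l (book_id=3) pairs with 2 row(s) of r.
- l (book_id=8) pairs with 6 row(s) of r.
- l (book_id=9) pairs with 7 row(s) of r.
- l (book_id=3) pairs with 2 row(s) of r.
- l (book_id=5) pairs with 3 row(s) of r.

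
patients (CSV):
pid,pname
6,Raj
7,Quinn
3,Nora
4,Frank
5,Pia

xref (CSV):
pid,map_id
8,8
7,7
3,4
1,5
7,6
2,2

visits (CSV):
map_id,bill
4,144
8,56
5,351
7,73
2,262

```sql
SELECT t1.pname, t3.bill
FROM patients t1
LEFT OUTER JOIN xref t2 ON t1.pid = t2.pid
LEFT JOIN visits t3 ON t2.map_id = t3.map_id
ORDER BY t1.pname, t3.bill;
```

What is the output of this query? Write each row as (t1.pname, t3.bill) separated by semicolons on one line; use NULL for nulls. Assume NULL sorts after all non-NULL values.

(Frank, NULL); (Nora, 144); (Pia, NULL); (Quinn, 73); (Quinn, NULL); (Raj, NULL)

Evaluate left to right. First `patients t1 LEFT JOIN xref t2` on pid: 6 row(s).
Then LEFT JOIN `visits t3` on map_id: each of those 6 rows is kept; rows whose t2.map_id has no match in t3 get NULL for t3's columns.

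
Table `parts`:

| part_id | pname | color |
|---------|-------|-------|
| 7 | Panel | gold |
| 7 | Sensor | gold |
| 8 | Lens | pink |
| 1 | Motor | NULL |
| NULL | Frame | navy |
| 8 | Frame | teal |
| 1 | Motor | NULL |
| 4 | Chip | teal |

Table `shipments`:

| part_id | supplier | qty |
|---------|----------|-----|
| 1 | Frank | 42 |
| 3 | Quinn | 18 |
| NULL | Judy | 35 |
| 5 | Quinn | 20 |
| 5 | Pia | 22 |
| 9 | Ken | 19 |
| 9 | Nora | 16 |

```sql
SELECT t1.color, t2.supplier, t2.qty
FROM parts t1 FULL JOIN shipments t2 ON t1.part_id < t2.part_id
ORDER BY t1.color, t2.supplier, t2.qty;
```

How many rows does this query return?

FULL OUTER JOIN keeps every row from both sides; unmatched rows get NULL for the other side's columns.
Matching on t1.part_id < t2.part_id. A NULL in a compared column never satisfies the condition.
- t1 (part_id=7) pairs with 2 row(s) of t2.
- t1 (part_id=7) pairs with 2 row(s) of t2.
- t1 (part_id=8) pairs with 2 row(s) of t2.
- t1 (part_id=1) pairs with 5 row(s) of t2.
- t1 (part_id=NULL) has no partner → padded with NULL.
- t1 (part_id=8) pairs with 2 row(s) of t2.
- t1 (part_id=1) pairs with 5 row(s) of t2.
- t1 (part_id=4) pairs with 4 row(s) of t2.
- 2 row(s) from t2 found no t1 partner → padded with NULL.
Total: 22 matched + 3 padded = 25 rows.

25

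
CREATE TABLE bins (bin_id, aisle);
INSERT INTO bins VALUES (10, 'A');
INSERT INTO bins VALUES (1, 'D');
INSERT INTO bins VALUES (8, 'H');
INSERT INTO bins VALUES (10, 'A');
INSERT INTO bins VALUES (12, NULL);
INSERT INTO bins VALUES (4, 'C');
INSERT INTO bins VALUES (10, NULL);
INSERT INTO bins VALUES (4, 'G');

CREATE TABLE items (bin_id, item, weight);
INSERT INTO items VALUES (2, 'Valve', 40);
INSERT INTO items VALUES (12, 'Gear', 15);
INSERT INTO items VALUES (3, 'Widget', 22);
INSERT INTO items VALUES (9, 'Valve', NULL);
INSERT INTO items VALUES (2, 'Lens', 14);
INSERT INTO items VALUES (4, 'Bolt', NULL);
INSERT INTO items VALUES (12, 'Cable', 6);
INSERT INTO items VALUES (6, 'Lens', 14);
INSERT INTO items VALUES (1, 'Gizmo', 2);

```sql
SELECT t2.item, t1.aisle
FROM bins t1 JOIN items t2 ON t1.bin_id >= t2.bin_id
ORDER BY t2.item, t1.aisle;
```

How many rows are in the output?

47

INNER JOIN keeps only pairs where the ON condition holds.
Matching on t1.bin_id >= t2.bin_id.
- t1[0] bin_id=10 → 7 match(es) in t2 → 7 row(s).
- t1[1] bin_id=1 → 1 match(es) in t2 → 1 row(s).
- t1[2] bin_id=8 → 6 match(es) in t2 → 6 row(s).
- t1[3] bin_id=10 → 7 match(es) in t2 → 7 row(s).
- t1[4] bin_id=12 → 9 match(es) in t2 → 9 row(s).
- t1[5] bin_id=4 → 5 match(es) in t2 → 5 row(s).
- t1[6] bin_id=10 → 7 match(es) in t2 → 7 row(s).
- t1[7] bin_id=4 → 5 match(es) in t2 → 5 row(s).
Total: 47 rows.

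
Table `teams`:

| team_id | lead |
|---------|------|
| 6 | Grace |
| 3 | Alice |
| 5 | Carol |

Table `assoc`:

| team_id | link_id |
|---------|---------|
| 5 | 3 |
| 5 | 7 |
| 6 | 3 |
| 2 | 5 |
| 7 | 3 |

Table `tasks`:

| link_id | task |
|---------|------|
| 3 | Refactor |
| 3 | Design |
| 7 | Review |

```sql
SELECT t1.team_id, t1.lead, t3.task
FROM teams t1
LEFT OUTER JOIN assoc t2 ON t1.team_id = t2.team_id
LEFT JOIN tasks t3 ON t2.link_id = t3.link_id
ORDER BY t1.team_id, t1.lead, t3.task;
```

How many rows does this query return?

6

Evaluate left to right. First `teams t1 LEFT JOIN assoc t2` on team_id: 4 row(s).
Then LEFT JOIN `tasks t3` on link_id: each of those 4 rows is kept; rows whose t2.link_id has no match in t3 get NULL for t3's columns.
Result: 6 row(s).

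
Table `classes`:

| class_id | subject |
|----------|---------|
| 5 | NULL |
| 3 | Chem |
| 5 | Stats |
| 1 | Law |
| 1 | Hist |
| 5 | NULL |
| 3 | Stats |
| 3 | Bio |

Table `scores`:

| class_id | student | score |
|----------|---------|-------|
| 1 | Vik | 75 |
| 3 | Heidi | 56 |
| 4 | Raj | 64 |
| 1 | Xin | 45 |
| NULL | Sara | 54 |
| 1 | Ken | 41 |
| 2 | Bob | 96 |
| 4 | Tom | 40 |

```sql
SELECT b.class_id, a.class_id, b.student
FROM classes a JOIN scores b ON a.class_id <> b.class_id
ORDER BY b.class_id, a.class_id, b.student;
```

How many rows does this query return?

47

INNER JOIN keeps only pairs where the ON condition holds.
Matching on a.class_id <> b.class_id. A NULL in a compared column never satisfies the condition.
Matched pairs: 47.
Total: 47 rows.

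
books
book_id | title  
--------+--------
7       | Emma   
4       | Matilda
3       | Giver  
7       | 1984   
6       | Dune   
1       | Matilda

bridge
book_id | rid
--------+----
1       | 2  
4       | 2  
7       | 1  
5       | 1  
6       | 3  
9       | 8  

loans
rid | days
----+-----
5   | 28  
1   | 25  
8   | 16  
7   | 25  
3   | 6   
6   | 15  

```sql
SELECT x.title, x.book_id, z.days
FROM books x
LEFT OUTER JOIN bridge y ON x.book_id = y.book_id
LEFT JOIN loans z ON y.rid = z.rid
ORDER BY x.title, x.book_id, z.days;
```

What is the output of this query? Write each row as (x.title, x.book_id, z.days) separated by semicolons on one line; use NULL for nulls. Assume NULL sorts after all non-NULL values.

(1984, 7, 25); (Dune, 6, 6); (Emma, 7, 25); (Giver, 3, NULL); (Matilda, 1, NULL); (Matilda, 4, NULL)

Evaluate left to right. First `books x LEFT JOIN bridge y` on book_id: 6 row(s).
Then LEFT JOIN `loans z` on rid: each of those 6 rows is kept; rows whose y.rid has no match in z get NULL for z's columns.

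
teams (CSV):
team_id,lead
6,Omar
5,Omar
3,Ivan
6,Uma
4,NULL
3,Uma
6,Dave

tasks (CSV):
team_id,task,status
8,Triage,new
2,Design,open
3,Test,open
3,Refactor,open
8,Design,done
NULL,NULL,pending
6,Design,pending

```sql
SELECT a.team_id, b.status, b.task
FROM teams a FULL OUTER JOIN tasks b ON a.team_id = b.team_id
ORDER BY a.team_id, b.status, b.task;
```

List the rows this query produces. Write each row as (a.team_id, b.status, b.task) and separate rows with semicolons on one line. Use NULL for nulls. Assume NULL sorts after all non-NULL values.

(3, open, Refactor); (3, open, Refactor); (3, open, Test); (3, open, Test); (4, NULL, NULL); (5, NULL, NULL); (6, pending, Design); (6, pending, Design); (6, pending, Design); (NULL, done, Design); (NULL, new, Triage); (NULL, open, Design); (NULL, pending, NULL)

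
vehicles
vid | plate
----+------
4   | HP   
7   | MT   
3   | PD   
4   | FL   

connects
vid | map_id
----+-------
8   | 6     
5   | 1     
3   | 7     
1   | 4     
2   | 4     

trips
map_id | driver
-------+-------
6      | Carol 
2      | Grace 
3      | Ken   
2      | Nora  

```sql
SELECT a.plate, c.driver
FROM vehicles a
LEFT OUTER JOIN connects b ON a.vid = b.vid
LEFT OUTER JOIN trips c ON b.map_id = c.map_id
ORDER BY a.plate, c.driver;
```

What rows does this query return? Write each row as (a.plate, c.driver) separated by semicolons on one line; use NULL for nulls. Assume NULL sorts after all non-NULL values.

(FL, NULL); (HP, NULL); (MT, NULL); (PD, NULL)

Step 1 — a LEFT JOIN b on vid → 4 row(s).
Then LEFT JOIN `trips c` on map_id: each of those 4 rows is kept; rows whose b.map_id has no match in c get NULL for c's columns.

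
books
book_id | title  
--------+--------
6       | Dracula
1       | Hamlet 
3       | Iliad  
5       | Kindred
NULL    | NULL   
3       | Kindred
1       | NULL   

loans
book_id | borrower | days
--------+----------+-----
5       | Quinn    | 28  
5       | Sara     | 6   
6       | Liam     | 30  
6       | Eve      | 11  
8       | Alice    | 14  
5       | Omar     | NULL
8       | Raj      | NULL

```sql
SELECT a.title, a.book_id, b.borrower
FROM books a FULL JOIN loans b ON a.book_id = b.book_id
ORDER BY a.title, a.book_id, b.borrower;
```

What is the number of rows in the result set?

FULL OUTER JOIN keeps every row from both sides; unmatched rows get NULL for the other side's columns.
Matching on a.book_id = b.book_id. A NULL in a compared column never satisfies the condition.
Matched pairs: 5; unmatched a rows kept: 5; unmatched b rows kept: 2.
Total: 5 matched + 7 padded = 12 rows.

12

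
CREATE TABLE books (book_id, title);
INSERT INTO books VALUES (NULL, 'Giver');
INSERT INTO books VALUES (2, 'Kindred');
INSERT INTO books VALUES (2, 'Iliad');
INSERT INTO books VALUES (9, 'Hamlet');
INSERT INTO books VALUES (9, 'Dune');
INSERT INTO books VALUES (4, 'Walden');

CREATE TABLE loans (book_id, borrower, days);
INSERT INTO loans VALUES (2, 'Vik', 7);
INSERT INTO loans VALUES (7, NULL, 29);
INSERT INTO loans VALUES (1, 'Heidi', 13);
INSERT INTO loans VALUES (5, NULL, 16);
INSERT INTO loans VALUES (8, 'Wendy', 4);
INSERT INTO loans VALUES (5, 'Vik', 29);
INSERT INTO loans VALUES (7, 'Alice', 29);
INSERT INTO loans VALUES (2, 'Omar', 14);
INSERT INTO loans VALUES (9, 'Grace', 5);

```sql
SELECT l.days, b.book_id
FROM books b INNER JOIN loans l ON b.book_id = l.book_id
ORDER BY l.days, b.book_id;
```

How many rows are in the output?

INNER JOIN keeps only pairs where the ON condition holds.
Matching on b.book_id = l.book_id. A NULL in a compared column never satisfies the condition.
Matched pairs: 6.
Total: 6 rows.

6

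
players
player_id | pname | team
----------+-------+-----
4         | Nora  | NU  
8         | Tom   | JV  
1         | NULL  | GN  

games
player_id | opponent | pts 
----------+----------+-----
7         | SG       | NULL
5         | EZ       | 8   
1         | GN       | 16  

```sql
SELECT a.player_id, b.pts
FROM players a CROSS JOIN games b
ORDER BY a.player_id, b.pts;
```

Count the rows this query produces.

CROSS JOIN pairs every row of `players` with every row of `games`: 3 × 3 = 9 rows.

9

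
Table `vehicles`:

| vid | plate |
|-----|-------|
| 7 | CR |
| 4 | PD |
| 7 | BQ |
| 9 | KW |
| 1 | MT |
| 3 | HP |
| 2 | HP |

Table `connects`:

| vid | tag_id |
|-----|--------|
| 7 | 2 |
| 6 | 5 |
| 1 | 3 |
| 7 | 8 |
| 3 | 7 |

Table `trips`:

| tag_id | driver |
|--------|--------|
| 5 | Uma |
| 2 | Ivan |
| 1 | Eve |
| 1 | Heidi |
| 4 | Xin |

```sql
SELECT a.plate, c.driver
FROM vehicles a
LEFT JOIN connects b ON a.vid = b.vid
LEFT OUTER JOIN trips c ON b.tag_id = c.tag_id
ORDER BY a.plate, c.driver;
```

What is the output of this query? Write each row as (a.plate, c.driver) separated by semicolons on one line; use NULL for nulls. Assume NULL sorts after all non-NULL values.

Step 1 — a LEFT JOIN b on vid → 9 row(s).
Then LEFT JOIN `trips c` on tag_id: each of those 9 rows is kept; rows whose b.tag_id has no match in c get NULL for c's columns.

(BQ, Ivan); (BQ, NULL); (CR, Ivan); (CR, NULL); (HP, NULL); (HP, NULL); (KW, NULL); (MT, NULL); (PD, NULL)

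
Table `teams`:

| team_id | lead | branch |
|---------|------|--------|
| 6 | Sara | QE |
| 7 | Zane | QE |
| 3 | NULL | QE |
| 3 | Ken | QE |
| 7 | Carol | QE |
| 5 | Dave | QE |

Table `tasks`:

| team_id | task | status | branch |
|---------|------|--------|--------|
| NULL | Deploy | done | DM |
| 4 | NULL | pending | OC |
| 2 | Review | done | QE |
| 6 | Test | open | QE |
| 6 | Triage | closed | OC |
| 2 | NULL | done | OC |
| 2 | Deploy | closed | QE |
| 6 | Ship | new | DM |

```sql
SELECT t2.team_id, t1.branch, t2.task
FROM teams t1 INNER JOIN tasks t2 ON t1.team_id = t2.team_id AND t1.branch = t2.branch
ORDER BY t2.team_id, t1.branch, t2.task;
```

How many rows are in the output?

1

INNER JOIN keeps only pairs where the ON condition holds.
Matching on t1.team_id = t2.team_id AND t1.branch = t2.branch. A NULL in a compared column never satisfies the condition.
- t1 (team_id=6, branch=QE) pairs with 1 row(s) of t2.
- t1 (team_id=7, branch=QE) has no partner → excluded.
- t1 (team_id=3, branch=QE) has no partner → excluded.
- t1 (team_id=3, branch=QE) has no partner → excluded.
- t1 (team_id=7, branch=QE) has no partner → excluded.
- t1 (team_id=5, branch=QE) has no partner → excluded.
Total: 1 rows.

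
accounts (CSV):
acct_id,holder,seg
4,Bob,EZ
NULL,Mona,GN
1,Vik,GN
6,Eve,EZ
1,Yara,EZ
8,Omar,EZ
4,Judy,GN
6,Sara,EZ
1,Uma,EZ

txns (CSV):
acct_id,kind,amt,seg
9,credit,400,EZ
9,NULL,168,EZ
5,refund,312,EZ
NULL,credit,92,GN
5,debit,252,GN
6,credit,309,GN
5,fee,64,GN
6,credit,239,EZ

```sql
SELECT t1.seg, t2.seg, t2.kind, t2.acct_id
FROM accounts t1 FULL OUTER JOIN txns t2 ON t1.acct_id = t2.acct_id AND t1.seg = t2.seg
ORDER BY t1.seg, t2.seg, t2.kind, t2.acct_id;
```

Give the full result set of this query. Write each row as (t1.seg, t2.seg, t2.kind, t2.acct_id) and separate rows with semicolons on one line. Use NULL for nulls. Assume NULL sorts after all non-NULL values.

FULL OUTER JOIN keeps every row from both sides; unmatched rows get NULL for the other side's columns.
Matching on t1.acct_id = t2.acct_id AND t1.seg = t2.seg. A NULL in a compared column never satisfies the condition.
- t1[0] acct_id=4, seg=EZ → no match; kept with NULLs on the t2 side.
- t1[1] acct_id=NULL, seg=GN → no match; kept with NULLs on the t2 side.
- t1[2] acct_id=1, seg=GN → no match; kept with NULLs on the t2 side.
- t1[3] acct_id=6, seg=EZ → 1 match(es) in t2 → 1 row(s).
- t1[4] acct_id=1, seg=EZ → no match; kept with NULLs on the t2 side.
- t1[5] acct_id=8, seg=EZ → no match; kept with NULLs on the t2 side.
- t1[6] acct_id=4, seg=GN → no match; kept with NULLs on the t2 side.
- t1[7] acct_id=6, seg=EZ → 1 match(es) in t2 → 1 row(s).
- t1[8] acct_id=1, seg=EZ → no match; kept with NULLs on the t2 side.
- 7 row(s) from t2 found no t1 partner → padded with NULL.

(EZ, EZ, credit, 6); (EZ, EZ, credit, 6); (EZ, NULL, NULL, NULL); (EZ, NULL, NULL, NULL); (EZ, NULL, NULL, NULL); (EZ, NULL, NULL, NULL); (GN, NULL, NULL, NULL); (GN, NULL, NULL, NULL); (GN, NULL, NULL, NULL); (NULL, EZ, credit, 9); (NULL, EZ, refund, 5); (NULL, EZ, NULL, 9); (NULL, GN, credit, 6); (NULL, GN, credit, NULL); (NULL, GN, debit, 5); (NULL, GN, fee, 5)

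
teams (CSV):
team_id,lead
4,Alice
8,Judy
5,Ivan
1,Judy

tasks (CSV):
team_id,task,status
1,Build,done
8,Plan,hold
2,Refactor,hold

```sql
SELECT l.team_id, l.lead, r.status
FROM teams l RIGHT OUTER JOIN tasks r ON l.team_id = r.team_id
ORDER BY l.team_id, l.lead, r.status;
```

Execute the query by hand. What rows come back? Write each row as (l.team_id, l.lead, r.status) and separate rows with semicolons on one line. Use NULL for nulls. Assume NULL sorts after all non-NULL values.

(1, Judy, done); (8, Judy, hold); (NULL, NULL, hold)

RIGHT JOIN keeps every row from `tasks`; unmatched rows get NULL for `teams`'s columns.
Matching on l.team_id = r.team_id.
Matched pairs: 2; unmatched r rows kept: 1.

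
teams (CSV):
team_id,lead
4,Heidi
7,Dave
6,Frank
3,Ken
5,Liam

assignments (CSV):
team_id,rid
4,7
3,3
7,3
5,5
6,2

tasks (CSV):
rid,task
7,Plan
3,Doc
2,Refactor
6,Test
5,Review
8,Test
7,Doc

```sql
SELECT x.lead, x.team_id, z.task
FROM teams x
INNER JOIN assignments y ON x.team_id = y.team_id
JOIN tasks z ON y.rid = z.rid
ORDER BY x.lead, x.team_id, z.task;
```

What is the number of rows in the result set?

6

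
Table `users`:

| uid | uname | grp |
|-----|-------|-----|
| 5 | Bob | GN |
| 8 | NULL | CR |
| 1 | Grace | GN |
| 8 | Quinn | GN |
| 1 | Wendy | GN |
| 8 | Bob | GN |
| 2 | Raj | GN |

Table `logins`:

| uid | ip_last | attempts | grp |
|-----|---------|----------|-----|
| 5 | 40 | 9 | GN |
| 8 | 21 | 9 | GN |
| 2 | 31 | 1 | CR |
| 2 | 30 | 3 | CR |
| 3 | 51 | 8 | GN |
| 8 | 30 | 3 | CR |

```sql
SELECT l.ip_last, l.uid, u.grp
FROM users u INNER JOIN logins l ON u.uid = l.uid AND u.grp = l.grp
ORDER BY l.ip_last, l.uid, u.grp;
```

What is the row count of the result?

INNER JOIN keeps only pairs where the ON condition holds.
Matching on u.uid = l.uid AND u.grp = l.grp.
- u row (uid=5, grp=GN): matches 1 l row(s) → 1 output row(s).
- u row (uid=8, grp=CR): matches 1 l row(s) → 1 output row(s).
- u row (uid=1, grp=GN): no match → dropped.
- u row (uid=8, grp=GN): matches 1 l row(s) → 1 output row(s).
- u row (uid=1, grp=GN): no match → dropped.
- u row (uid=8, grp=GN): matches 1 l row(s) → 1 output row(s).
- u row (uid=2, grp=GN): no match → dropped.
Total: 4 rows.

4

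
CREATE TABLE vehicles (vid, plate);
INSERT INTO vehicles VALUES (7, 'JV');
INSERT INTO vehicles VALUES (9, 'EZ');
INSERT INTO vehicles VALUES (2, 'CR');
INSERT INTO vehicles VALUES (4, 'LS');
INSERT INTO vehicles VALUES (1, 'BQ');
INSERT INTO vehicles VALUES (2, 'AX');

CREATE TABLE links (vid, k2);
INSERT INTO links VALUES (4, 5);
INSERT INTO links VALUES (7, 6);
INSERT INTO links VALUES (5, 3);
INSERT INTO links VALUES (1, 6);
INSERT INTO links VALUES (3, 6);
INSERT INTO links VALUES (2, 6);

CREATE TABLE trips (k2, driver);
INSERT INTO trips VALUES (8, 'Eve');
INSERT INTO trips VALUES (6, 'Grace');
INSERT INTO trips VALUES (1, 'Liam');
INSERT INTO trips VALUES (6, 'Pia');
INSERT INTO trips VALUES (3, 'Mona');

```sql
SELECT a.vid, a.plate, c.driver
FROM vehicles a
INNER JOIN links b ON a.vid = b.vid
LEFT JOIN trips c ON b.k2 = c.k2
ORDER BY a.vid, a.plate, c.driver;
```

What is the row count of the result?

Step 1 — a INNER JOIN b on vid → 5 row(s).
Then LEFT JOIN `trips c` on k2: each of those 5 rows is kept; rows whose b.k2 has no match in c get NULL for c's columns.
Result: 9 row(s).

9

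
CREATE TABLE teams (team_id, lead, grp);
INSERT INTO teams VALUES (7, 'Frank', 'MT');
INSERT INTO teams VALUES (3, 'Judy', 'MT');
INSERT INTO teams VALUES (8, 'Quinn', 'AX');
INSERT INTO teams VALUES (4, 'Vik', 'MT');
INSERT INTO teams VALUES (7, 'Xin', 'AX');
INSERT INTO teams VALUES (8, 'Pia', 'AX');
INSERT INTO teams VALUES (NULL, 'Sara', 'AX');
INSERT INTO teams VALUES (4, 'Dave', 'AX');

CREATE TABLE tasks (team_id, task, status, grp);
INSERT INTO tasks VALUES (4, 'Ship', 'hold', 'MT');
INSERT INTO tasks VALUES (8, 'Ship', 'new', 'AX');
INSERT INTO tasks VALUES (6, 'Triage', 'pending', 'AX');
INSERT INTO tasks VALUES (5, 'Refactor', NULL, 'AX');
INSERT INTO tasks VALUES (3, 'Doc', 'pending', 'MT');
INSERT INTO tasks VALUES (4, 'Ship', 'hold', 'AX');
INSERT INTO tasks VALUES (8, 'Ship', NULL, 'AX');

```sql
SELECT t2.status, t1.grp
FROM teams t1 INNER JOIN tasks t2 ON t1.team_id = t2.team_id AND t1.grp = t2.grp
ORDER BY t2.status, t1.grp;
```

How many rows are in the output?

7

INNER JOIN keeps only pairs where the ON condition holds.
Matching on t1.team_id = t2.team_id AND t1.grp = t2.grp. A NULL in a compared column never satisfies the condition.
- t1[0] team_id=7, grp=MT → no match; dropped.
- t1[1] team_id=3, grp=MT → 1 match(es) in t2 → 1 row(s).
- t1[2] team_id=8, grp=AX → 2 match(es) in t2 → 2 row(s).
- t1[3] team_id=4, grp=MT → 1 match(es) in t2 → 1 row(s).
- t1[4] team_id=7, grp=AX → no match; dropped.
- t1[5] team_id=8, grp=AX → 2 match(es) in t2 → 2 row(s).
- t1[6] team_id=NULL, grp=AX → no match; dropped.
- t1[7] team_id=4, grp=AX → 1 match(es) in t2 → 1 row(s).
Total: 7 rows.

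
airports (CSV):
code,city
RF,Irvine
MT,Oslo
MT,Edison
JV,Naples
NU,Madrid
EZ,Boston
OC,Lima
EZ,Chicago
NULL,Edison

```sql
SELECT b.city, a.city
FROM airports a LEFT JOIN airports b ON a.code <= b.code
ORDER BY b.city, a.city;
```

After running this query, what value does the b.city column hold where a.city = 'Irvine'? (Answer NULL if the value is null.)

Irvine

LEFT JOIN keeps every row from `airports a`; unmatched rows get NULL for `airports b`'s columns.
Matching on a.code <= b.code. A NULL in a compared column never satisfies the condition.
Matched pairs: 38; unmatched a rows kept: 1.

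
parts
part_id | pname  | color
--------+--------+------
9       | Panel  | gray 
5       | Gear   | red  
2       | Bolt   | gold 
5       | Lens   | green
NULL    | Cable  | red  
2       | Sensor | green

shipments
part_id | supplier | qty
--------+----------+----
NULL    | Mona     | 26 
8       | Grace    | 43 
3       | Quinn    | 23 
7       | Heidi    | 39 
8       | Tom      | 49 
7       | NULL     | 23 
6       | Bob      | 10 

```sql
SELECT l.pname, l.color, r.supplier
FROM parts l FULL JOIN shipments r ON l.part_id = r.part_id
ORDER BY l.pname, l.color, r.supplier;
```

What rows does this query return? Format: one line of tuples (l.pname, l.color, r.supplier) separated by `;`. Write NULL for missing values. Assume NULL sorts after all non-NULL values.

(Bolt, gold, NULL); (Cable, red, NULL); (Gear, red, NULL); (Lens, green, NULL); (Panel, gray, NULL); (Sensor, green, NULL); (NULL, NULL, Bob); (NULL, NULL, Grace); (NULL, NULL, Heidi); (NULL, NULL, Mona); (NULL, NULL, Quinn); (NULL, NULL, Tom); (NULL, NULL, NULL)

FULL OUTER JOIN keeps every row from both sides; unmatched rows get NULL for the other side's columns.
Matching on l.part_id = r.part_id. A NULL in a compared column never satisfies the condition.
Matched pairs: 0; unmatched l rows kept: 6; unmatched r rows kept: 7.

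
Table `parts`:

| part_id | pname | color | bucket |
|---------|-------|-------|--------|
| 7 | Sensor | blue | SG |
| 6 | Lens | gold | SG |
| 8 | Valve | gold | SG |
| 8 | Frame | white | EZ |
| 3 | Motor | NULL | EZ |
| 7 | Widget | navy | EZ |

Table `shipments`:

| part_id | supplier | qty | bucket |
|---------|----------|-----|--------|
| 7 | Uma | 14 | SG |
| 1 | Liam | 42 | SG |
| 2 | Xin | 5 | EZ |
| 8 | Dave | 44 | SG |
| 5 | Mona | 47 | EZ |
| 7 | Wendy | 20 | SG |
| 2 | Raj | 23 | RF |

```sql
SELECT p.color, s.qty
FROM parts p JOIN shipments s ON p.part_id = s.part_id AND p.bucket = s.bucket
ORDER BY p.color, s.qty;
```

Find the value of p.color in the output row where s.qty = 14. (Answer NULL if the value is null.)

INNER JOIN keeps only pairs where the ON condition holds.
Matching on p.part_id = s.part_id AND p.bucket = s.bucket.
Matched pairs: 3.

blue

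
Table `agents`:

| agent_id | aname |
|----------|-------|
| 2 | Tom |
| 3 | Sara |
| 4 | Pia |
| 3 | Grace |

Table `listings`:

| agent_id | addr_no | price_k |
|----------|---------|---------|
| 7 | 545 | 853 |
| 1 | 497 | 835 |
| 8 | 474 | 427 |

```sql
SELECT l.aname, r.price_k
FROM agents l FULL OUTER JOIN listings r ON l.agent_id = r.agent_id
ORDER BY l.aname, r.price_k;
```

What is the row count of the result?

FULL OUTER JOIN keeps every row from both sides; unmatched rows get NULL for the other side's columns.
Matching on l.agent_id = r.agent_id.
- l row (agent_id=2): no match → kept, r columns NULL.
- l row (agent_id=3): no match → kept, r columns NULL.
- l row (agent_id=4): no match → kept, r columns NULL.
- l row (agent_id=3): no match → kept, r columns NULL.
- 3 r row(s) had no l match → kept, l columns NULL.
Total: 0 matched + 7 padded = 7 rows.

7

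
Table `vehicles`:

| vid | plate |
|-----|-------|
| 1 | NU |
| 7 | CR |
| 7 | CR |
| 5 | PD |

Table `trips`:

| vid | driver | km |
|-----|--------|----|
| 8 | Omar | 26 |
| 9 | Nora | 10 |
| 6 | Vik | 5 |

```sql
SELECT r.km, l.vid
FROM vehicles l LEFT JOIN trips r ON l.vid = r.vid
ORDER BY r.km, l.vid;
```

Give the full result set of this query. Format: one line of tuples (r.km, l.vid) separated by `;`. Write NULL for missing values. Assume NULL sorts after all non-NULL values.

LEFT JOIN keeps every row from `vehicles`; unmatched rows get NULL for `trips`'s columns.
Matching on l.vid = r.vid.
- l row (vid=1): no match → kept, r columns NULL.
- l row (vid=7): no match → kept, r columns NULL.
- l row (vid=7): no match → kept, r columns NULL.
- l row (vid=5): no match → kept, r columns NULL.
After projecting and ordering:
r.km | l.vid
NULL | 1
NULL | 5
NULL | 7
NULL | 7

(NULL, 1); (NULL, 5); (NULL, 7); (NULL, 7)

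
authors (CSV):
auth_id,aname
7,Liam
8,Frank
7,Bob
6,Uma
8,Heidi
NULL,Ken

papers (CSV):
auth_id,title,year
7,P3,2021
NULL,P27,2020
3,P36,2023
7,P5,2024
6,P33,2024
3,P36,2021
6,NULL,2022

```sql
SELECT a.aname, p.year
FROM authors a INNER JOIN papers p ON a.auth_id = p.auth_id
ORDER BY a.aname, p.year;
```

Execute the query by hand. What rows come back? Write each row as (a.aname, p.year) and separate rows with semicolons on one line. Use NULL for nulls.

INNER JOIN keeps only pairs where the ON condition holds.
Matching on a.auth_id = p.auth_id. A NULL in a compared column never satisfies the condition.
Matched pairs: 6.

(Bob, 2021); (Bob, 2024); (Liam, 2021); (Liam, 2024); (Uma, 2022); (Uma, 2024)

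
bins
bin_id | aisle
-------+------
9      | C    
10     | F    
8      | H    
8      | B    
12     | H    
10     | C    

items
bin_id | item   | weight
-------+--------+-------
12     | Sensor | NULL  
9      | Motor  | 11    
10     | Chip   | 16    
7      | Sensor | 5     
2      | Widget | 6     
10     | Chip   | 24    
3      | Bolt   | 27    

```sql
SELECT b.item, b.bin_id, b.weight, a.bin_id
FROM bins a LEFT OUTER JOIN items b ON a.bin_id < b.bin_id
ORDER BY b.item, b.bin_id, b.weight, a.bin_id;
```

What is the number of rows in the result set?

14

LEFT JOIN keeps every row from `bins`; unmatched rows get NULL for `items`'s columns.
Matching on a.bin_id < b.bin_id.
- a[0] bin_id=9 → 3 match(es) in b → 3 row(s).
- a[1] bin_id=10 → 1 match(es) in b → 1 row(s).
- a[2] bin_id=8 → 4 match(es) in b → 4 row(s).
- a[3] bin_id=8 → 4 match(es) in b → 4 row(s).
- a[4] bin_id=12 → no match; kept with NULLs on the b side.
- a[5] bin_id=10 → 1 match(es) in b → 1 row(s).
Total: 13 matched + 1 padded = 14 rows.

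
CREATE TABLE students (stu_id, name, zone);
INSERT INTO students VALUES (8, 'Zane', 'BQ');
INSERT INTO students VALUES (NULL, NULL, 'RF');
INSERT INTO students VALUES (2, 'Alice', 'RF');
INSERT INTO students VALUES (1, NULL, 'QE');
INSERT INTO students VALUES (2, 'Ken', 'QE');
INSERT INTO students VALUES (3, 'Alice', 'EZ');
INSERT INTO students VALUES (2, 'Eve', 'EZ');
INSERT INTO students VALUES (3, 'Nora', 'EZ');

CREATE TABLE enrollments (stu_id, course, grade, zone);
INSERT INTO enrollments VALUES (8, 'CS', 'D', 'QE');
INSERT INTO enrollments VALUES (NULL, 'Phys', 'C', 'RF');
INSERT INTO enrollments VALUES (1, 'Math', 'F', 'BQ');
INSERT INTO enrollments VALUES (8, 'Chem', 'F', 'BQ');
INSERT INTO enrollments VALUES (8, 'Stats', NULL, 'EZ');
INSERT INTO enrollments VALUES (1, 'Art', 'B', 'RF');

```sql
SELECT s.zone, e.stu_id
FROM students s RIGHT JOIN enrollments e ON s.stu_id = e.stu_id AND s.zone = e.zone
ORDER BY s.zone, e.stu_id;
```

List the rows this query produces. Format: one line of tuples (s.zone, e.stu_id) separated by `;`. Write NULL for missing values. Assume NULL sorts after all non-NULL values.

RIGHT JOIN keeps every row from `enrollments`; unmatched rows get NULL for `students`'s columns.
Matching on s.stu_id = e.stu_id AND s.zone = e.zone. A NULL in a compared column never satisfies the condition.
- stu_id=8, zone=BQ: 1 matching e row(s), so 1 row(s) emitted.
- stu_id=NULL, zone=RF: no matching e row.
- stu_id=2, zone=RF: no matching e row.
- stu_id=1, zone=QE: no matching e row.
- stu_id=2, zone=QE: no matching e row.
- stu_id=3, zone=EZ: no matching e row.
- stu_id=2, zone=EZ: no matching e row.
- stu_id=3, zone=EZ: no matching e row.
- 5 e row(s) had no s match → kept, s columns NULL.
After projecting and ordering:
s.zone | e.stu_id
BQ | 8
NULL | 1
NULL | 1
NULL | 8
NULL | 8
NULL | NULL

(BQ, 8); (NULL, 1); (NULL, 1); (NULL, 8); (NULL, 8); (NULL, NULL)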